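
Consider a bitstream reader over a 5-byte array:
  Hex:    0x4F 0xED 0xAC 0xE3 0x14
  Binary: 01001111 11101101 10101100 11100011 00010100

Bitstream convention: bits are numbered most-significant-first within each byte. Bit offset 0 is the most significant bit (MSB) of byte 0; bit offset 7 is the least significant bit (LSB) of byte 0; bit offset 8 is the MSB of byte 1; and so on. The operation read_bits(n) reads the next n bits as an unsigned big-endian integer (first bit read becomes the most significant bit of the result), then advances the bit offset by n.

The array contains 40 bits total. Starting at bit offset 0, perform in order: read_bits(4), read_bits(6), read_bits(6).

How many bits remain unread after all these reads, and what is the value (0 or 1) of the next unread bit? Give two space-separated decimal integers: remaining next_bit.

Read 1: bits[0:4] width=4 -> value=4 (bin 0100); offset now 4 = byte 0 bit 4; 36 bits remain
Read 2: bits[4:10] width=6 -> value=63 (bin 111111); offset now 10 = byte 1 bit 2; 30 bits remain
Read 3: bits[10:16] width=6 -> value=45 (bin 101101); offset now 16 = byte 2 bit 0; 24 bits remain

Answer: 24 1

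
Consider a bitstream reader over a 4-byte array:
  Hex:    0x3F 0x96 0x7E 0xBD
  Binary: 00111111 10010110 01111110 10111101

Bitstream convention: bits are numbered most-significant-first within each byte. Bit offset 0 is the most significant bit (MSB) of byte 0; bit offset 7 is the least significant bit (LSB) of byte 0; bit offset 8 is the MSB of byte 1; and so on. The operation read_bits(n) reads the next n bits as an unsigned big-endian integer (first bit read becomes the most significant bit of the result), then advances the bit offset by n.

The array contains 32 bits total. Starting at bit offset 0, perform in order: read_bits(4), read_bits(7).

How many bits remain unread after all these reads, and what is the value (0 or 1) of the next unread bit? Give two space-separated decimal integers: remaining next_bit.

Answer: 21 1

Derivation:
Read 1: bits[0:4] width=4 -> value=3 (bin 0011); offset now 4 = byte 0 bit 4; 28 bits remain
Read 2: bits[4:11] width=7 -> value=124 (bin 1111100); offset now 11 = byte 1 bit 3; 21 bits remain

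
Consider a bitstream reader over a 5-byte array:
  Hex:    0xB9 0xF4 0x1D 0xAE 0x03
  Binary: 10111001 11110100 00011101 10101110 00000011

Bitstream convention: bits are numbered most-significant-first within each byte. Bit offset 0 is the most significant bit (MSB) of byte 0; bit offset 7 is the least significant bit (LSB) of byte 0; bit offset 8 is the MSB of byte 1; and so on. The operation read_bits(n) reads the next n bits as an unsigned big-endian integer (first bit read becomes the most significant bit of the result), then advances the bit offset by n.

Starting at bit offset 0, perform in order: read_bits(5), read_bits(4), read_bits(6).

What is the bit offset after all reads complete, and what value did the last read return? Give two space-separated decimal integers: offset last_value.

Read 1: bits[0:5] width=5 -> value=23 (bin 10111); offset now 5 = byte 0 bit 5; 35 bits remain
Read 2: bits[5:9] width=4 -> value=3 (bin 0011); offset now 9 = byte 1 bit 1; 31 bits remain
Read 3: bits[9:15] width=6 -> value=58 (bin 111010); offset now 15 = byte 1 bit 7; 25 bits remain

Answer: 15 58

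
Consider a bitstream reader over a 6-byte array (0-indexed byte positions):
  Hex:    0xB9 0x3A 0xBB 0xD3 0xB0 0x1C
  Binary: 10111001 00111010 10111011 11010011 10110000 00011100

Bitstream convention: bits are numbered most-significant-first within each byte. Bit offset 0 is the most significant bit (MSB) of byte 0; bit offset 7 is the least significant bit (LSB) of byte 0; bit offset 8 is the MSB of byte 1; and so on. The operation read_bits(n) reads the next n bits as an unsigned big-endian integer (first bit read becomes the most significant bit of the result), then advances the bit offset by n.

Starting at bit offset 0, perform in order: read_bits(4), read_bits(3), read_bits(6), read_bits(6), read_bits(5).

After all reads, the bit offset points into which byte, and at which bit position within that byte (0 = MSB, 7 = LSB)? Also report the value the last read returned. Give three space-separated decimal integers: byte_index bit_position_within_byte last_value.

Read 1: bits[0:4] width=4 -> value=11 (bin 1011); offset now 4 = byte 0 bit 4; 44 bits remain
Read 2: bits[4:7] width=3 -> value=4 (bin 100); offset now 7 = byte 0 bit 7; 41 bits remain
Read 3: bits[7:13] width=6 -> value=39 (bin 100111); offset now 13 = byte 1 bit 5; 35 bits remain
Read 4: bits[13:19] width=6 -> value=21 (bin 010101); offset now 19 = byte 2 bit 3; 29 bits remain
Read 5: bits[19:24] width=5 -> value=27 (bin 11011); offset now 24 = byte 3 bit 0; 24 bits remain

Answer: 3 0 27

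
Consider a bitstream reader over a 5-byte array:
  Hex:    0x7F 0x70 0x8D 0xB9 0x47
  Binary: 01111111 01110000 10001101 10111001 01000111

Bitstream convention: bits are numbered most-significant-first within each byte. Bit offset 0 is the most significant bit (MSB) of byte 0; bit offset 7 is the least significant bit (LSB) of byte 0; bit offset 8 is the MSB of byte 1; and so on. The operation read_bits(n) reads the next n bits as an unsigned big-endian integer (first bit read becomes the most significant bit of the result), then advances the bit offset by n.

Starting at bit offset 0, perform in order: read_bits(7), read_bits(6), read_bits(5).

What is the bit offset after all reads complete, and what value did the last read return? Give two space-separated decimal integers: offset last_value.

Answer: 18 2

Derivation:
Read 1: bits[0:7] width=7 -> value=63 (bin 0111111); offset now 7 = byte 0 bit 7; 33 bits remain
Read 2: bits[7:13] width=6 -> value=46 (bin 101110); offset now 13 = byte 1 bit 5; 27 bits remain
Read 3: bits[13:18] width=5 -> value=2 (bin 00010); offset now 18 = byte 2 bit 2; 22 bits remain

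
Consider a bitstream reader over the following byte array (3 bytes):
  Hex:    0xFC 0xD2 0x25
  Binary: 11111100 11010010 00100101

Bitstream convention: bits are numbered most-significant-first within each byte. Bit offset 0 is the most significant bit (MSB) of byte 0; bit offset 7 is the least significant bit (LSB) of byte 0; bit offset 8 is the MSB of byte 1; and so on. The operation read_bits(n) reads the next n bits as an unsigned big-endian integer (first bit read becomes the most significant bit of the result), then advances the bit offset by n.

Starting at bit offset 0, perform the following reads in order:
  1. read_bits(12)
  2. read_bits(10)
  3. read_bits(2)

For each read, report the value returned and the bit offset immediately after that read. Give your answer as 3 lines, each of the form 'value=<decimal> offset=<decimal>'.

Read 1: bits[0:12] width=12 -> value=4045 (bin 111111001101); offset now 12 = byte 1 bit 4; 12 bits remain
Read 2: bits[12:22] width=10 -> value=137 (bin 0010001001); offset now 22 = byte 2 bit 6; 2 bits remain
Read 3: bits[22:24] width=2 -> value=1 (bin 01); offset now 24 = byte 3 bit 0; 0 bits remain

Answer: value=4045 offset=12
value=137 offset=22
value=1 offset=24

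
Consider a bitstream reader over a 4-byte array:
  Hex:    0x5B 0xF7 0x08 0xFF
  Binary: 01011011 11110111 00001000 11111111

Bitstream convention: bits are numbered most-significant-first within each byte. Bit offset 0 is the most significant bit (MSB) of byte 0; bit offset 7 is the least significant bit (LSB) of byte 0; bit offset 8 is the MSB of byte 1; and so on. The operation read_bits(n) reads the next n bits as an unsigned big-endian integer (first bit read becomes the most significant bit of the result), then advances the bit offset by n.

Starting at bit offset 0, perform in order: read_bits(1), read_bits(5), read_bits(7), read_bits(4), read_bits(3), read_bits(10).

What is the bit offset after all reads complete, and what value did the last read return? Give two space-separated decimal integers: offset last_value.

Read 1: bits[0:1] width=1 -> value=0 (bin 0); offset now 1 = byte 0 bit 1; 31 bits remain
Read 2: bits[1:6] width=5 -> value=22 (bin 10110); offset now 6 = byte 0 bit 6; 26 bits remain
Read 3: bits[6:13] width=7 -> value=126 (bin 1111110); offset now 13 = byte 1 bit 5; 19 bits remain
Read 4: bits[13:17] width=4 -> value=14 (bin 1110); offset now 17 = byte 2 bit 1; 15 bits remain
Read 5: bits[17:20] width=3 -> value=0 (bin 000); offset now 20 = byte 2 bit 4; 12 bits remain
Read 6: bits[20:30] width=10 -> value=575 (bin 1000111111); offset now 30 = byte 3 bit 6; 2 bits remain

Answer: 30 575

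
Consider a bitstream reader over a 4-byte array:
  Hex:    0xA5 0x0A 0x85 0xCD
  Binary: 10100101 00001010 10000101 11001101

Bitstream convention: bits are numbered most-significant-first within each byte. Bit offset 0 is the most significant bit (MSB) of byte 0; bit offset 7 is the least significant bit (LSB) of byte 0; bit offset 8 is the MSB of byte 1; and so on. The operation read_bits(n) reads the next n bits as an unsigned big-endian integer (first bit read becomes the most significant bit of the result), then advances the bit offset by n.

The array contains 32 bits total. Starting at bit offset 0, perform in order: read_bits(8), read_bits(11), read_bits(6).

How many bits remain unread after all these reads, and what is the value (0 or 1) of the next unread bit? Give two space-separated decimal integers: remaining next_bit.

Answer: 7 1

Derivation:
Read 1: bits[0:8] width=8 -> value=165 (bin 10100101); offset now 8 = byte 1 bit 0; 24 bits remain
Read 2: bits[8:19] width=11 -> value=84 (bin 00001010100); offset now 19 = byte 2 bit 3; 13 bits remain
Read 3: bits[19:25] width=6 -> value=11 (bin 001011); offset now 25 = byte 3 bit 1; 7 bits remain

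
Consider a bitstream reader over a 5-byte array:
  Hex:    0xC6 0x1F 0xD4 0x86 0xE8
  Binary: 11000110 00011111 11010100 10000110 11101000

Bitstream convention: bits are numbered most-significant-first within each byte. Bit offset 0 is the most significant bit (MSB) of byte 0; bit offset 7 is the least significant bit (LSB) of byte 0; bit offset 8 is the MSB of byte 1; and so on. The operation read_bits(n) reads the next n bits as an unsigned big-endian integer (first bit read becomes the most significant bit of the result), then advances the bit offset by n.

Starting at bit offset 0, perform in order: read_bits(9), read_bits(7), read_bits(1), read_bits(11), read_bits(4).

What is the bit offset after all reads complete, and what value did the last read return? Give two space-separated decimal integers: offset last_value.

Read 1: bits[0:9] width=9 -> value=396 (bin 110001100); offset now 9 = byte 1 bit 1; 31 bits remain
Read 2: bits[9:16] width=7 -> value=31 (bin 0011111); offset now 16 = byte 2 bit 0; 24 bits remain
Read 3: bits[16:17] width=1 -> value=1 (bin 1); offset now 17 = byte 2 bit 1; 23 bits remain
Read 4: bits[17:28] width=11 -> value=1352 (bin 10101001000); offset now 28 = byte 3 bit 4; 12 bits remain
Read 5: bits[28:32] width=4 -> value=6 (bin 0110); offset now 32 = byte 4 bit 0; 8 bits remain

Answer: 32 6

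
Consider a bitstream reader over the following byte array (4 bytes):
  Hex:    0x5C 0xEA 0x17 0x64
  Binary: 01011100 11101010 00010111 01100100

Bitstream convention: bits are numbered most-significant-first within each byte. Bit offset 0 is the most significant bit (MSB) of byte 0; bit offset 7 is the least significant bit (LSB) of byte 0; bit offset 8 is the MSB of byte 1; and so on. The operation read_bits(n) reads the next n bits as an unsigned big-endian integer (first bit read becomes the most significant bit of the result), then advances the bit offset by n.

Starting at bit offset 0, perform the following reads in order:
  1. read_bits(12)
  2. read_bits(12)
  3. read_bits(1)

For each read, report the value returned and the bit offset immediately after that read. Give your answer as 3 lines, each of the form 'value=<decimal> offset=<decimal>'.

Answer: value=1486 offset=12
value=2583 offset=24
value=0 offset=25

Derivation:
Read 1: bits[0:12] width=12 -> value=1486 (bin 010111001110); offset now 12 = byte 1 bit 4; 20 bits remain
Read 2: bits[12:24] width=12 -> value=2583 (bin 101000010111); offset now 24 = byte 3 bit 0; 8 bits remain
Read 3: bits[24:25] width=1 -> value=0 (bin 0); offset now 25 = byte 3 bit 1; 7 bits remain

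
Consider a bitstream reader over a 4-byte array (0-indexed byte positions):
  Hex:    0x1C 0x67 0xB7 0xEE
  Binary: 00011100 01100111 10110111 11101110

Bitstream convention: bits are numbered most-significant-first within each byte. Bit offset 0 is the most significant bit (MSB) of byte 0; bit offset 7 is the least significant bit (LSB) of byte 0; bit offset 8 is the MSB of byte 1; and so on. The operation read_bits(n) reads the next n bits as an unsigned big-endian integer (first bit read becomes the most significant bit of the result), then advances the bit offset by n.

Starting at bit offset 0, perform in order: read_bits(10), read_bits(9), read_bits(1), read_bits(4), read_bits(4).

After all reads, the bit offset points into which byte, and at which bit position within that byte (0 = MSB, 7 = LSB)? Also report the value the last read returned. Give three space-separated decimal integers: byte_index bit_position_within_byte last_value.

Answer: 3 4 14

Derivation:
Read 1: bits[0:10] width=10 -> value=113 (bin 0001110001); offset now 10 = byte 1 bit 2; 22 bits remain
Read 2: bits[10:19] width=9 -> value=317 (bin 100111101); offset now 19 = byte 2 bit 3; 13 bits remain
Read 3: bits[19:20] width=1 -> value=1 (bin 1); offset now 20 = byte 2 bit 4; 12 bits remain
Read 4: bits[20:24] width=4 -> value=7 (bin 0111); offset now 24 = byte 3 bit 0; 8 bits remain
Read 5: bits[24:28] width=4 -> value=14 (bin 1110); offset now 28 = byte 3 bit 4; 4 bits remain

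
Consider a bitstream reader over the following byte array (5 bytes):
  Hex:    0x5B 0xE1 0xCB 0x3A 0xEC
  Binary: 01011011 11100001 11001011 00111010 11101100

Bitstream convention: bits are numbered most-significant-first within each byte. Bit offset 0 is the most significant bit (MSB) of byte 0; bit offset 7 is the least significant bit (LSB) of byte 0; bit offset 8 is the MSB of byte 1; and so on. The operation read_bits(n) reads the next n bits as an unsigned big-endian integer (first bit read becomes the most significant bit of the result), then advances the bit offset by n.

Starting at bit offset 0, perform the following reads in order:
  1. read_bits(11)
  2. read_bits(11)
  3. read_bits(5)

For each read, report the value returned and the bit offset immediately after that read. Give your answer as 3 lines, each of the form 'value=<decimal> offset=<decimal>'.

Answer: value=735 offset=11
value=114 offset=22
value=25 offset=27

Derivation:
Read 1: bits[0:11] width=11 -> value=735 (bin 01011011111); offset now 11 = byte 1 bit 3; 29 bits remain
Read 2: bits[11:22] width=11 -> value=114 (bin 00001110010); offset now 22 = byte 2 bit 6; 18 bits remain
Read 3: bits[22:27] width=5 -> value=25 (bin 11001); offset now 27 = byte 3 bit 3; 13 bits remain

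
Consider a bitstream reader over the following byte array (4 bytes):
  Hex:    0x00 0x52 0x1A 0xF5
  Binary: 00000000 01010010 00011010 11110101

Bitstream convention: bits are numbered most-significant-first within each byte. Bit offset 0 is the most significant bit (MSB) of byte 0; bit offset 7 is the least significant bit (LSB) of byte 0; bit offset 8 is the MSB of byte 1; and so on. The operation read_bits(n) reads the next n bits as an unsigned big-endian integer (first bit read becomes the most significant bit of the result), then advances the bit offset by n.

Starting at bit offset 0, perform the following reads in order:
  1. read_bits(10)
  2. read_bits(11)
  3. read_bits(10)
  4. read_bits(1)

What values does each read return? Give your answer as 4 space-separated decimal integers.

Answer: 1 579 378 1

Derivation:
Read 1: bits[0:10] width=10 -> value=1 (bin 0000000001); offset now 10 = byte 1 bit 2; 22 bits remain
Read 2: bits[10:21] width=11 -> value=579 (bin 01001000011); offset now 21 = byte 2 bit 5; 11 bits remain
Read 3: bits[21:31] width=10 -> value=378 (bin 0101111010); offset now 31 = byte 3 bit 7; 1 bits remain
Read 4: bits[31:32] width=1 -> value=1 (bin 1); offset now 32 = byte 4 bit 0; 0 bits remain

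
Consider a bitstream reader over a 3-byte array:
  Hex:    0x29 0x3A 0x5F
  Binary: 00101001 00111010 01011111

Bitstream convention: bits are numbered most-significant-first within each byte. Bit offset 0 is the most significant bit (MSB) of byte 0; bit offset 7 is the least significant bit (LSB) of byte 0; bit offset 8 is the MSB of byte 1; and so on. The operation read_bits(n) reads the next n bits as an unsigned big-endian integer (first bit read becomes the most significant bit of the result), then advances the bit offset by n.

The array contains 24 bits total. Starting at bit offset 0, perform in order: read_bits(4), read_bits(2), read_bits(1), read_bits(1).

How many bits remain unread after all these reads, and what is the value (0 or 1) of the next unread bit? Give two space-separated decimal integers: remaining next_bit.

Read 1: bits[0:4] width=4 -> value=2 (bin 0010); offset now 4 = byte 0 bit 4; 20 bits remain
Read 2: bits[4:6] width=2 -> value=2 (bin 10); offset now 6 = byte 0 bit 6; 18 bits remain
Read 3: bits[6:7] width=1 -> value=0 (bin 0); offset now 7 = byte 0 bit 7; 17 bits remain
Read 4: bits[7:8] width=1 -> value=1 (bin 1); offset now 8 = byte 1 bit 0; 16 bits remain

Answer: 16 0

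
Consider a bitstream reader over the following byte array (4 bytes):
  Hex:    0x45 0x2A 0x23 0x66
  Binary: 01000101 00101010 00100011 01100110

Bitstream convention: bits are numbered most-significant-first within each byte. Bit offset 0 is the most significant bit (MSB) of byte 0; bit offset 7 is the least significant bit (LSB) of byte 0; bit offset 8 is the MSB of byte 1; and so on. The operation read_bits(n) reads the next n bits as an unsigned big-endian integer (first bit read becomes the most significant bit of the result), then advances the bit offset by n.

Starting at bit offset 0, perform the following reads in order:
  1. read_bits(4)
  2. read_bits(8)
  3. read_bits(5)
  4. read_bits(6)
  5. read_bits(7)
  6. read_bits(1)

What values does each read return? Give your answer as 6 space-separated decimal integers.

Answer: 4 82 20 17 89 1

Derivation:
Read 1: bits[0:4] width=4 -> value=4 (bin 0100); offset now 4 = byte 0 bit 4; 28 bits remain
Read 2: bits[4:12] width=8 -> value=82 (bin 01010010); offset now 12 = byte 1 bit 4; 20 bits remain
Read 3: bits[12:17] width=5 -> value=20 (bin 10100); offset now 17 = byte 2 bit 1; 15 bits remain
Read 4: bits[17:23] width=6 -> value=17 (bin 010001); offset now 23 = byte 2 bit 7; 9 bits remain
Read 5: bits[23:30] width=7 -> value=89 (bin 1011001); offset now 30 = byte 3 bit 6; 2 bits remain
Read 6: bits[30:31] width=1 -> value=1 (bin 1); offset now 31 = byte 3 bit 7; 1 bits remain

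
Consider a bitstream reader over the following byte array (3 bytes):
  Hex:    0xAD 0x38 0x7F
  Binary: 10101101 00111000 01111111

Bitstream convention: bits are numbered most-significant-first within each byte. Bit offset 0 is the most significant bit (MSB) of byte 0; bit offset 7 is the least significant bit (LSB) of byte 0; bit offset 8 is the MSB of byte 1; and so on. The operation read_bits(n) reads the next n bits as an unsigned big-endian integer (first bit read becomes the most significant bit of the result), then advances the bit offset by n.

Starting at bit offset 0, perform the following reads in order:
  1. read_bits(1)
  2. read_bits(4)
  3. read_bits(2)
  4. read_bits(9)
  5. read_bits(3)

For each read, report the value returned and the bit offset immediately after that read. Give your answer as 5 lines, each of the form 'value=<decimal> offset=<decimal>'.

Answer: value=1 offset=1
value=5 offset=5
value=2 offset=7
value=312 offset=16
value=3 offset=19

Derivation:
Read 1: bits[0:1] width=1 -> value=1 (bin 1); offset now 1 = byte 0 bit 1; 23 bits remain
Read 2: bits[1:5] width=4 -> value=5 (bin 0101); offset now 5 = byte 0 bit 5; 19 bits remain
Read 3: bits[5:7] width=2 -> value=2 (bin 10); offset now 7 = byte 0 bit 7; 17 bits remain
Read 4: bits[7:16] width=9 -> value=312 (bin 100111000); offset now 16 = byte 2 bit 0; 8 bits remain
Read 5: bits[16:19] width=3 -> value=3 (bin 011); offset now 19 = byte 2 bit 3; 5 bits remain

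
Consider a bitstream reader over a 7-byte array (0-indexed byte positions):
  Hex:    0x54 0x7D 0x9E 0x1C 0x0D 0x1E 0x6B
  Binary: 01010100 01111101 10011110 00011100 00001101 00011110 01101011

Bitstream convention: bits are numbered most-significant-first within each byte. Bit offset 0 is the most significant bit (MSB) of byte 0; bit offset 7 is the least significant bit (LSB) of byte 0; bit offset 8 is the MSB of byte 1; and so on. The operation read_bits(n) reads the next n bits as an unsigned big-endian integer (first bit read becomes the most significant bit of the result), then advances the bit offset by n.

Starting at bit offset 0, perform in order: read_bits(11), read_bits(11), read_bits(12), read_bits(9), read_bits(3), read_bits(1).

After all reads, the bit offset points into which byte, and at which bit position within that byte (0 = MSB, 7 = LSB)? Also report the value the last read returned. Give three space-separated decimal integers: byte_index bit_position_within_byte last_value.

Answer: 5 7 1

Derivation:
Read 1: bits[0:11] width=11 -> value=675 (bin 01010100011); offset now 11 = byte 1 bit 3; 45 bits remain
Read 2: bits[11:22] width=11 -> value=1895 (bin 11101100111); offset now 22 = byte 2 bit 6; 34 bits remain
Read 3: bits[22:34] width=12 -> value=2160 (bin 100001110000); offset now 34 = byte 4 bit 2; 22 bits remain
Read 4: bits[34:43] width=9 -> value=104 (bin 001101000); offset now 43 = byte 5 bit 3; 13 bits remain
Read 5: bits[43:46] width=3 -> value=7 (bin 111); offset now 46 = byte 5 bit 6; 10 bits remain
Read 6: bits[46:47] width=1 -> value=1 (bin 1); offset now 47 = byte 5 bit 7; 9 bits remain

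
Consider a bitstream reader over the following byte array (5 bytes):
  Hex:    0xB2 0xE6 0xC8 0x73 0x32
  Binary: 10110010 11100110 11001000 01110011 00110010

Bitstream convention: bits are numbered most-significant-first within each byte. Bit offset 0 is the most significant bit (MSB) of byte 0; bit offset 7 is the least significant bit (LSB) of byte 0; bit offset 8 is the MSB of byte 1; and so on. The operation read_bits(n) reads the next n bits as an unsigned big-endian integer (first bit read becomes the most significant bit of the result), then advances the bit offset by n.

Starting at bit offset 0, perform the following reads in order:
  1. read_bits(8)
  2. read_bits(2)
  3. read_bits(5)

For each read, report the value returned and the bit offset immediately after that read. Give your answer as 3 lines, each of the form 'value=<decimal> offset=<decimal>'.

Read 1: bits[0:8] width=8 -> value=178 (bin 10110010); offset now 8 = byte 1 bit 0; 32 bits remain
Read 2: bits[8:10] width=2 -> value=3 (bin 11); offset now 10 = byte 1 bit 2; 30 bits remain
Read 3: bits[10:15] width=5 -> value=19 (bin 10011); offset now 15 = byte 1 bit 7; 25 bits remain

Answer: value=178 offset=8
value=3 offset=10
value=19 offset=15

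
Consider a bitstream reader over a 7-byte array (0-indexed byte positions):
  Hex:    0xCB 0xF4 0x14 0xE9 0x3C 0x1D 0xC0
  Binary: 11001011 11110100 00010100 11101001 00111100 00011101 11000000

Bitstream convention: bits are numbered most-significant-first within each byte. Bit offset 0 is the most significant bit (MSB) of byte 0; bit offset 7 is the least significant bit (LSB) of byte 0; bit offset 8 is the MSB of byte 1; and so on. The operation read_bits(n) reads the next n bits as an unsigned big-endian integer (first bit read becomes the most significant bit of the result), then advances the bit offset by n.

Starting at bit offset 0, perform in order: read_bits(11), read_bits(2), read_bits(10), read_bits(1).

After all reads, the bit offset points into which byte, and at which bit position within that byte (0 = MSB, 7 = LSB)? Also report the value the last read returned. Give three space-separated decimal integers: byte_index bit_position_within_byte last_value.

Answer: 3 0 0

Derivation:
Read 1: bits[0:11] width=11 -> value=1631 (bin 11001011111); offset now 11 = byte 1 bit 3; 45 bits remain
Read 2: bits[11:13] width=2 -> value=2 (bin 10); offset now 13 = byte 1 bit 5; 43 bits remain
Read 3: bits[13:23] width=10 -> value=522 (bin 1000001010); offset now 23 = byte 2 bit 7; 33 bits remain
Read 4: bits[23:24] width=1 -> value=0 (bin 0); offset now 24 = byte 3 bit 0; 32 bits remain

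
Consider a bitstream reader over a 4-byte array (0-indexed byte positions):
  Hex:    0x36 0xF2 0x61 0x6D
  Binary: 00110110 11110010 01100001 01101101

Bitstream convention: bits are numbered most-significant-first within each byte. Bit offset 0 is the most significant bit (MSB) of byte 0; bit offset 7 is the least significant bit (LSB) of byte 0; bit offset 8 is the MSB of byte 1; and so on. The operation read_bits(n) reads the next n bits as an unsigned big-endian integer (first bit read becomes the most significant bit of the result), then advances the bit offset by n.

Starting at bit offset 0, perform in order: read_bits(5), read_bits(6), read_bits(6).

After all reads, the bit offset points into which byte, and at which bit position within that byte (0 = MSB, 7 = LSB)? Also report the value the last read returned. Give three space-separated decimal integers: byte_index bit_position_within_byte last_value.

Read 1: bits[0:5] width=5 -> value=6 (bin 00110); offset now 5 = byte 0 bit 5; 27 bits remain
Read 2: bits[5:11] width=6 -> value=55 (bin 110111); offset now 11 = byte 1 bit 3; 21 bits remain
Read 3: bits[11:17] width=6 -> value=36 (bin 100100); offset now 17 = byte 2 bit 1; 15 bits remain

Answer: 2 1 36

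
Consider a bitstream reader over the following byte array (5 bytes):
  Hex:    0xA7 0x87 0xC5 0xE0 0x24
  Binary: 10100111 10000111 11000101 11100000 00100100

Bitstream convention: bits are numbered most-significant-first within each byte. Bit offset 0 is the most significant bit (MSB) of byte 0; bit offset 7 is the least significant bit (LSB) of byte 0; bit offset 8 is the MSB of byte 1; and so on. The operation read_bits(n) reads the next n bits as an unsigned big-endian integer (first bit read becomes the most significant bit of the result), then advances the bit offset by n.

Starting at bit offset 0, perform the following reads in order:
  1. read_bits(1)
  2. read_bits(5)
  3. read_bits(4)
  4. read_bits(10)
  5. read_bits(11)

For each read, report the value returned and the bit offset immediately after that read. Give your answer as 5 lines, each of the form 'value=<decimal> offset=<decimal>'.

Read 1: bits[0:1] width=1 -> value=1 (bin 1); offset now 1 = byte 0 bit 1; 39 bits remain
Read 2: bits[1:6] width=5 -> value=9 (bin 01001); offset now 6 = byte 0 bit 6; 34 bits remain
Read 3: bits[6:10] width=4 -> value=14 (bin 1110); offset now 10 = byte 1 bit 2; 30 bits remain
Read 4: bits[10:20] width=10 -> value=124 (bin 0001111100); offset now 20 = byte 2 bit 4; 20 bits remain
Read 5: bits[20:31] width=11 -> value=752 (bin 01011110000); offset now 31 = byte 3 bit 7; 9 bits remain

Answer: value=1 offset=1
value=9 offset=6
value=14 offset=10
value=124 offset=20
value=752 offset=31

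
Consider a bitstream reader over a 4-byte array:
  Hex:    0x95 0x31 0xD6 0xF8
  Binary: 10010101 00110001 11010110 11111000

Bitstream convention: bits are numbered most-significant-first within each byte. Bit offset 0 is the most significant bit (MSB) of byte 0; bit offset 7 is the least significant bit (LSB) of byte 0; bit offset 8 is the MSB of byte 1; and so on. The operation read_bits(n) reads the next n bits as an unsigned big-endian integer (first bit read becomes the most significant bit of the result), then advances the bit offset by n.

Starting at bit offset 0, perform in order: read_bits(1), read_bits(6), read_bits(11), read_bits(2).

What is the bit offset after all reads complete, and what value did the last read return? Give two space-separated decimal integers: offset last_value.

Answer: 20 1

Derivation:
Read 1: bits[0:1] width=1 -> value=1 (bin 1); offset now 1 = byte 0 bit 1; 31 bits remain
Read 2: bits[1:7] width=6 -> value=10 (bin 001010); offset now 7 = byte 0 bit 7; 25 bits remain
Read 3: bits[7:18] width=11 -> value=1223 (bin 10011000111); offset now 18 = byte 2 bit 2; 14 bits remain
Read 4: bits[18:20] width=2 -> value=1 (bin 01); offset now 20 = byte 2 bit 4; 12 bits remain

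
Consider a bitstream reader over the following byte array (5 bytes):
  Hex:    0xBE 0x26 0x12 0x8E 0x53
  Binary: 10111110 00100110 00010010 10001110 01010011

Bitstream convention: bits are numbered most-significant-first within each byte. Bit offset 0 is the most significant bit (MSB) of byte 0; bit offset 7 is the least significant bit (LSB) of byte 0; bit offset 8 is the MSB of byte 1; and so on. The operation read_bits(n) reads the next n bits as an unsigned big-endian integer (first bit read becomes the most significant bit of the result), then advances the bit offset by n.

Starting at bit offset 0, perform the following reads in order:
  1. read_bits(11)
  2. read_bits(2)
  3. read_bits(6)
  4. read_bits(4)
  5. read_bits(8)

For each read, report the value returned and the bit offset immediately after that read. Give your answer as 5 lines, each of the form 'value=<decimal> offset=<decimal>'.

Read 1: bits[0:11] width=11 -> value=1521 (bin 10111110001); offset now 11 = byte 1 bit 3; 29 bits remain
Read 2: bits[11:13] width=2 -> value=0 (bin 00); offset now 13 = byte 1 bit 5; 27 bits remain
Read 3: bits[13:19] width=6 -> value=48 (bin 110000); offset now 19 = byte 2 bit 3; 21 bits remain
Read 4: bits[19:23] width=4 -> value=9 (bin 1001); offset now 23 = byte 2 bit 7; 17 bits remain
Read 5: bits[23:31] width=8 -> value=71 (bin 01000111); offset now 31 = byte 3 bit 7; 9 bits remain

Answer: value=1521 offset=11
value=0 offset=13
value=48 offset=19
value=9 offset=23
value=71 offset=31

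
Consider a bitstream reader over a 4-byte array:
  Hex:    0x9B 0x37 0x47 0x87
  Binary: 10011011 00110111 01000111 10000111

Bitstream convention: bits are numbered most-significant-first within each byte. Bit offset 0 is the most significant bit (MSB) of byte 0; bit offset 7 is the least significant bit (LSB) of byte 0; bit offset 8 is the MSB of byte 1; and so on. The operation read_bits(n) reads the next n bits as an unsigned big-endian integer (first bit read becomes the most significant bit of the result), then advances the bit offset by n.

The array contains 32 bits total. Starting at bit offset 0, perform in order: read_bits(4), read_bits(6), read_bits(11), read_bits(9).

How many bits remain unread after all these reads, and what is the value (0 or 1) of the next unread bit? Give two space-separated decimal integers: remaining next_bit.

Answer: 2 1

Derivation:
Read 1: bits[0:4] width=4 -> value=9 (bin 1001); offset now 4 = byte 0 bit 4; 28 bits remain
Read 2: bits[4:10] width=6 -> value=44 (bin 101100); offset now 10 = byte 1 bit 2; 22 bits remain
Read 3: bits[10:21] width=11 -> value=1768 (bin 11011101000); offset now 21 = byte 2 bit 5; 11 bits remain
Read 4: bits[21:30] width=9 -> value=481 (bin 111100001); offset now 30 = byte 3 bit 6; 2 bits remain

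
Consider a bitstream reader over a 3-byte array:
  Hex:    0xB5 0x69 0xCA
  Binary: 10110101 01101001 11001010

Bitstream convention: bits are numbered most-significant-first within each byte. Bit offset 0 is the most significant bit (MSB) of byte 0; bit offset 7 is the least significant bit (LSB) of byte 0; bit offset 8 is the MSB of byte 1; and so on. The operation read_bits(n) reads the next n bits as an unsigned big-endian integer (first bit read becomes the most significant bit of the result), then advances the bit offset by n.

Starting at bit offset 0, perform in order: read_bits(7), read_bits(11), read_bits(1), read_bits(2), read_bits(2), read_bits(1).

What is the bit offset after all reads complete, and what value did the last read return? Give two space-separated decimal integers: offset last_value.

Answer: 24 0

Derivation:
Read 1: bits[0:7] width=7 -> value=90 (bin 1011010); offset now 7 = byte 0 bit 7; 17 bits remain
Read 2: bits[7:18] width=11 -> value=1447 (bin 10110100111); offset now 18 = byte 2 bit 2; 6 bits remain
Read 3: bits[18:19] width=1 -> value=0 (bin 0); offset now 19 = byte 2 bit 3; 5 bits remain
Read 4: bits[19:21] width=2 -> value=1 (bin 01); offset now 21 = byte 2 bit 5; 3 bits remain
Read 5: bits[21:23] width=2 -> value=1 (bin 01); offset now 23 = byte 2 bit 7; 1 bits remain
Read 6: bits[23:24] width=1 -> value=0 (bin 0); offset now 24 = byte 3 bit 0; 0 bits remain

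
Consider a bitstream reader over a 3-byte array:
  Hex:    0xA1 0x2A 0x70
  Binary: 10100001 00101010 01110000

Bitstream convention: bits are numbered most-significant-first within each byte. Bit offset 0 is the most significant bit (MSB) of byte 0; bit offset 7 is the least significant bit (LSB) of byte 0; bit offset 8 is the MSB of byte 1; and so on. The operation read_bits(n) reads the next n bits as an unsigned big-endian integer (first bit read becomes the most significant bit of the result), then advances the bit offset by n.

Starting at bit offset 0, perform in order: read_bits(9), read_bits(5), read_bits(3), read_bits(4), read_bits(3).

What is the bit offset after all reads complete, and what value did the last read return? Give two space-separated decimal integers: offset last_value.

Answer: 24 0

Derivation:
Read 1: bits[0:9] width=9 -> value=322 (bin 101000010); offset now 9 = byte 1 bit 1; 15 bits remain
Read 2: bits[9:14] width=5 -> value=10 (bin 01010); offset now 14 = byte 1 bit 6; 10 bits remain
Read 3: bits[14:17] width=3 -> value=4 (bin 100); offset now 17 = byte 2 bit 1; 7 bits remain
Read 4: bits[17:21] width=4 -> value=14 (bin 1110); offset now 21 = byte 2 bit 5; 3 bits remain
Read 5: bits[21:24] width=3 -> value=0 (bin 000); offset now 24 = byte 3 bit 0; 0 bits remain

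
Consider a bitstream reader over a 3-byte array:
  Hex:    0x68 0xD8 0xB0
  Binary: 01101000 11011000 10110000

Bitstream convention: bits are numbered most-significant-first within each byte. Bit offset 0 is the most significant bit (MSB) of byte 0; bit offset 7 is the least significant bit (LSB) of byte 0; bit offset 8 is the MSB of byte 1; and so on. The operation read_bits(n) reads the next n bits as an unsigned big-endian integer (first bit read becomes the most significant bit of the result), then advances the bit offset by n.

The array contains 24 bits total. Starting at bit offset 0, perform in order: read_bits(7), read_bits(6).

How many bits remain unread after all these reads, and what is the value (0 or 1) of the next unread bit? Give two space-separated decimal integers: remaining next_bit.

Answer: 11 0

Derivation:
Read 1: bits[0:7] width=7 -> value=52 (bin 0110100); offset now 7 = byte 0 bit 7; 17 bits remain
Read 2: bits[7:13] width=6 -> value=27 (bin 011011); offset now 13 = byte 1 bit 5; 11 bits remain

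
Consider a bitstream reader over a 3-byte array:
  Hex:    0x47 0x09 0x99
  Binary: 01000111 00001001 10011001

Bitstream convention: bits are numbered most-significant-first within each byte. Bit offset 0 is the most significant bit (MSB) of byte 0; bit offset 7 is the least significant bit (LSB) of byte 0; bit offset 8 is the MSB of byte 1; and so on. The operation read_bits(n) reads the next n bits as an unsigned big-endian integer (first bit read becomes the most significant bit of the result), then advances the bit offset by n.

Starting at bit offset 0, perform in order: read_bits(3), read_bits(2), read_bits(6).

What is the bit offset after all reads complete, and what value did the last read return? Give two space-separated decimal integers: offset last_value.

Read 1: bits[0:3] width=3 -> value=2 (bin 010); offset now 3 = byte 0 bit 3; 21 bits remain
Read 2: bits[3:5] width=2 -> value=0 (bin 00); offset now 5 = byte 0 bit 5; 19 bits remain
Read 3: bits[5:11] width=6 -> value=56 (bin 111000); offset now 11 = byte 1 bit 3; 13 bits remain

Answer: 11 56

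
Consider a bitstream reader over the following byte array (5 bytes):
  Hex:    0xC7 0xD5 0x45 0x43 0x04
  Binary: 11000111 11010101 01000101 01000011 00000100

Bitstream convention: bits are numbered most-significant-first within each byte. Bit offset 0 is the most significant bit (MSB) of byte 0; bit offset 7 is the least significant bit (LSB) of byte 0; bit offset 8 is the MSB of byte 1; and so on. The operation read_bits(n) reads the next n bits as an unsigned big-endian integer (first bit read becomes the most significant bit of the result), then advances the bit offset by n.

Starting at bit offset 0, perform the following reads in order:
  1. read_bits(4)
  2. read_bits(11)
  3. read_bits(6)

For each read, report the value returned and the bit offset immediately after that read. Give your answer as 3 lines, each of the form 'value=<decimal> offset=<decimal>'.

Read 1: bits[0:4] width=4 -> value=12 (bin 1100); offset now 4 = byte 0 bit 4; 36 bits remain
Read 2: bits[4:15] width=11 -> value=1002 (bin 01111101010); offset now 15 = byte 1 bit 7; 25 bits remain
Read 3: bits[15:21] width=6 -> value=40 (bin 101000); offset now 21 = byte 2 bit 5; 19 bits remain

Answer: value=12 offset=4
value=1002 offset=15
value=40 offset=21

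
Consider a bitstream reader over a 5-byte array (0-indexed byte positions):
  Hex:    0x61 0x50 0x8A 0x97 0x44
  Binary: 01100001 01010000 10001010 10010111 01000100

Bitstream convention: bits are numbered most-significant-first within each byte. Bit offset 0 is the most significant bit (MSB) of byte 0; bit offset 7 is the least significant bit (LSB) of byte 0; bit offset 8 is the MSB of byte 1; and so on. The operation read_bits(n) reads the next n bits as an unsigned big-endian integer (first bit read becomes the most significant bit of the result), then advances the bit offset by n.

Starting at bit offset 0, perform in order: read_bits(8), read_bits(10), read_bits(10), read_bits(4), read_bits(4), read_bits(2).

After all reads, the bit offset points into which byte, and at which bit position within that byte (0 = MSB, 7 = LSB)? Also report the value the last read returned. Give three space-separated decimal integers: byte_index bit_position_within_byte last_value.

Read 1: bits[0:8] width=8 -> value=97 (bin 01100001); offset now 8 = byte 1 bit 0; 32 bits remain
Read 2: bits[8:18] width=10 -> value=322 (bin 0101000010); offset now 18 = byte 2 bit 2; 22 bits remain
Read 3: bits[18:28] width=10 -> value=169 (bin 0010101001); offset now 28 = byte 3 bit 4; 12 bits remain
Read 4: bits[28:32] width=4 -> value=7 (bin 0111); offset now 32 = byte 4 bit 0; 8 bits remain
Read 5: bits[32:36] width=4 -> value=4 (bin 0100); offset now 36 = byte 4 bit 4; 4 bits remain
Read 6: bits[36:38] width=2 -> value=1 (bin 01); offset now 38 = byte 4 bit 6; 2 bits remain

Answer: 4 6 1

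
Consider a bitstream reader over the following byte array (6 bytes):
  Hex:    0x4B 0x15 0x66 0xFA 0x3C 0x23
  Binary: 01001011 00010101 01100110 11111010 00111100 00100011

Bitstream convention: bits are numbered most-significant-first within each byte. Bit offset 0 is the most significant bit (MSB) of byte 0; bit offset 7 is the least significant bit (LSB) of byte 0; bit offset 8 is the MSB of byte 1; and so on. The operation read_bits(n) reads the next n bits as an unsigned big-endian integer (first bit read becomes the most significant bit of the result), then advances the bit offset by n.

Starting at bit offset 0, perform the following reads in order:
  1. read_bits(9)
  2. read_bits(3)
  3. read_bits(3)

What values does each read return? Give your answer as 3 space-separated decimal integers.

Read 1: bits[0:9] width=9 -> value=150 (bin 010010110); offset now 9 = byte 1 bit 1; 39 bits remain
Read 2: bits[9:12] width=3 -> value=1 (bin 001); offset now 12 = byte 1 bit 4; 36 bits remain
Read 3: bits[12:15] width=3 -> value=2 (bin 010); offset now 15 = byte 1 bit 7; 33 bits remain

Answer: 150 1 2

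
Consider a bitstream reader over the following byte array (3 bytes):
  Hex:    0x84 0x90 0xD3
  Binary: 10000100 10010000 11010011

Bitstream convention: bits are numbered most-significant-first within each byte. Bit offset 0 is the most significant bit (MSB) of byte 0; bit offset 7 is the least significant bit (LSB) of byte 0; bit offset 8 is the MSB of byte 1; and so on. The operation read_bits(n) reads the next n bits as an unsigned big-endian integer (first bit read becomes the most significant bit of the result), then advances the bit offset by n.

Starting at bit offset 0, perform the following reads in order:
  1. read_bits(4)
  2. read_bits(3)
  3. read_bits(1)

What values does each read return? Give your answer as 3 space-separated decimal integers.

Answer: 8 2 0

Derivation:
Read 1: bits[0:4] width=4 -> value=8 (bin 1000); offset now 4 = byte 0 bit 4; 20 bits remain
Read 2: bits[4:7] width=3 -> value=2 (bin 010); offset now 7 = byte 0 bit 7; 17 bits remain
Read 3: bits[7:8] width=1 -> value=0 (bin 0); offset now 8 = byte 1 bit 0; 16 bits remain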